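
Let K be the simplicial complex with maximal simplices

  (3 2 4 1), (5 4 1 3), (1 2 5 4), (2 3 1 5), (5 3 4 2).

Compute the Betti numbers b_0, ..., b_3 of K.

b_0 = 1, b_1 = 0, b_2 = 0, b_3 = 1.

We work with the vertex ordering 1 < 2 < 3 < 4 < 5. The simplices of K, each written with vertices in increasing order, are:

  0-simplices (5): [1], [2], [3], [4], [5]
  1-simplices (10): [1,2], [1,3], [1,4], [1,5], [2,3], [2,4], [2,5], [3,4], [3,5], [4,5]
  2-simplices (10): [1,2,3], [1,2,4], [1,2,5], [1,3,4], [1,3,5], [1,4,5], [2,3,4], [2,3,5], [2,4,5], [3,4,5]
  3-simplices (5): [1,2,3,4], [1,2,3,5], [1,2,4,5], [1,3,4,5], [2,3,4,5]

so the chain groups are C_0 ≅ Z^5, C_1 ≅ Z^10, C_2 ≅ Z^10, C_3 ≅ Z^5.

Boundary ∂_1: C_1 → C_0 is given by ∂[p,q] = [q] − [p].
The 5×10 boundary matrix has rank 4 and Smith normal form diag(1,1,1,1).

∂_2: C_2 → C_1 sends each 2-simplex [p,q,r] to [q,r] − [p,r] + [p,q]. For instance
  ∂[1,4,5] = [4,5] − [1,5] + [1,4],
  ∂[1,2,4] = [2,4] − [1,4] + [1,2].
As a 10×10 matrix over Z this has rank 6, with invariant factors (1,1,1,1,1,1).

∂_3: C_3 → C_2 sends each 3-simplex σ to the alternating sum Σ_i (−1)^i (σ with its i-th vertex removed). For instance
  ∂[1,2,3,5] = [2,3,5] − [1,3,5] + [1,2,5] − [1,2,3],
  ∂[1,2,4,5] = [2,4,5] − [1,4,5] + [1,2,5] − [1,2,4].
The 10×5 boundary matrix has rank 4 and Smith normal form diag(1,1,1,1).

Reading off H_k = ker ∂_k / im ∂_{k+1}:

  H_0: rank C_0 − rank ∂_1 = 5 − 4 = 1, and the invariant factors of ∂_1 are all 1, so H_0 = Z.
  H_1: rank ker ∂_1 − rank ∂_2 = (10 − 4) − 6 = 0, and the invariant factors of ∂_2 are all 1, so H_1 = 0.
  H_2: rank ker ∂_2 − rank ∂_3 = (10 − 6) − 4 = 0, and the invariant factors of ∂_3 are all 1, so H_2 = 0.
  H_3: rank ker ∂_3 − rank ∂_4 = (5 − 4) − 0 = 1, and there is no ∂_4, so H_3 = Z.

As a check, the Euler characteristic is 5 − 10 + 10 − 5 = 0, which agrees with 1 − 0 + 0 − 1 = 0.

Hence the Betti numbers are b_0 = 1, b_1 = 0, b_2 = 0, b_3 = 1.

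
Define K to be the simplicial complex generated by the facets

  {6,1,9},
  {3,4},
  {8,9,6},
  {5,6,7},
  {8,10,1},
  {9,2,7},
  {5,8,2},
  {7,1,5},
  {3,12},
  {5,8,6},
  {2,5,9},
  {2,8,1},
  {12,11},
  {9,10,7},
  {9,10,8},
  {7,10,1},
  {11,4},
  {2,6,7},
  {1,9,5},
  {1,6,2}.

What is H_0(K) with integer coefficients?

Order the vertices as 1 < 2 < 3 < 4 < 5 < 6 < 7 < 8 < 9 < 10 < 11 < 12. Listing each simplex with vertices in this order, K has dimension 2 with simplices:

  0-simplices (12): [1], [2], [3], [4], [5], [6], [7], [8], [9], [10], [11], [12]
  1-simplices (28): (28 of them)
  2-simplices (16): [1,2,6], [1,2,8], [1,5,7], [1,5,9], [1,6,9], [1,7,10], [1,8,10], [2,5,8], [2,5,9], [2,6,7], [2,7,9], [5,6,7], [5,6,8], [6,8,9], [7,9,10], [8,9,10]

giving chain groups C_0 ≅ Z^12, C_1 ≅ Z^28, C_2 ≅ Z^16.

∂_1: C_1 → C_0 sends each edge [p,q] (with p < q) to q − p.
As a 12×28 matrix over Z this has rank 10, with invariant factors (1,1,1,1,1,1,1,1,1,1).

Boundary ∂_2: C_2 → C_1 sends each 2-simplex [p,q,r] to [q,r] − [p,r] + [p,q]. For instance
  ∂[1,8,10] = [8,10] − [1,10] + [1,8],
  ∂[1,5,9] = [5,9] − [1,9] + [1,5].
The resulting 28×16 matrix has rank 15, and its Smith normal form has invariant factors (1,1,1,1,1,1,1,1,1,1,1,1,1,1,1).

Computing H_k = (kernel of ∂_k) / (image of ∂_{k+1}):

  H_0: rank C_0 − rank ∂_1 = 12 − 10 = 2, and the invariant factors of ∂_1 are all 1, so H_0 = Z^2.

H_0 = Z^2.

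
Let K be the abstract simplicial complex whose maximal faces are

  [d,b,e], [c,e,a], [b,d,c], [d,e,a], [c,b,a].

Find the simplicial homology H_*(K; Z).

Order the vertices as a < b < c < d < e. Listing each simplex with vertices in this order, K has dimension 2 with simplices:

  0-simplices (5): a, b, c, d, e
  1-simplices (10): ab, ac, ad, ae, bc, bd, be, cd, ce, de
  2-simplices (5): abc, ace, ade, bcd, bde

Hence C_0 ≅ Z^5, C_1 ≅ Z^10, C_2 ≅ Z^5.

The boundary map ∂_1: C_1 → C_0 is given by ∂[p,q] = [q] − [p]. For instance
  ∂ae = e − a.
This gives a 5×10 integer matrix of rank 4; reducing to Smith normal form yields diagonal entries (1,1,1,1).

The boundary map ∂_2: C_2 → C_1 sends each 2-simplex [p,q,r] to [q,r] − [p,r] + [p,q]. For instance
  ∂abc = bc − ac + ab,
  ∂bcd = cd − bd + bc.
The 10×5 boundary matrix has rank 5 and Smith normal form diag(1,1,1,1,1).

Now H_k = ker ∂_k / im ∂_{k+1}, so:

  H_0: rank C_0 − rank ∂_1 = 5 − 4 = 1, and the invariant factors of ∂_1 are all 1, so H_0 = Z.
  H_1: rank ker ∂_1 − rank ∂_2 = (10 − 4) − 5 = 1, and the invariant factors of ∂_2 are all 1, so H_1 = Z.
  H_2: rank ker ∂_2 − rank ∂_3 = (5 − 5) − 0 = 0, and there is no ∂_3, so H_2 = 0.

H_0 ≅ Z,  H_1 ≅ Z,  H_2 = 0.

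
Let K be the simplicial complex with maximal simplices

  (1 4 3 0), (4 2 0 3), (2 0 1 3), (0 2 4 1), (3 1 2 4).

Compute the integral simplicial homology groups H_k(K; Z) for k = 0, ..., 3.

H_0 = Z,  H_1 = 0,  H_2 = 0,  H_3 = Z.

K has 5 vertices, 10 edges, 10 triangles, 5 3-simplices.
rank ∂_0 = 0, rank ∂_1 = 4 ⇒ b_0 = 5 − 0 − 4 = 1; all invariant factors of ∂_1 are 1 so no torsion. So H_0 ≅ Z.
rank ∂_1 = 4, rank ∂_2 = 6 ⇒ b_1 = 10 − 4 − 6 = 0; all invariant factors of ∂_2 are 1 so no torsion. So H_1 ≅ 0.
rank ∂_2 = 6, rank ∂_3 = 4 ⇒ b_2 = 10 − 6 − 4 = 0; all invariant factors of ∂_3 are 1 so no torsion. So H_2 ≅ 0.
rank ∂_3 = 4, rank ∂_4 = 0 ⇒ b_3 = 5 − 4 − 0 = 1. So H_3 ≅ Z.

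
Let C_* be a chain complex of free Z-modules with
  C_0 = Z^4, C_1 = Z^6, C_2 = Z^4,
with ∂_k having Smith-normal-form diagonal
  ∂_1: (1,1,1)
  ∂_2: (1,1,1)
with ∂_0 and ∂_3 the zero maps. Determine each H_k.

H_0 ≅ Z,  H_1 = 0,  H_2 ≅ Z.

H_0: b_0 = 4 − 0 − 3 = 1; torsion from ∂_1 factors > 1: none. So H_0 ≅ Z.
H_1: b_1 = 6 − 3 − 3 = 0; torsion from ∂_2 factors > 1: none. So H_1 ≅ 0.
H_2: b_2 = 4 − 3 − 0 = 1; torsion from ∂_3 factors > 1: none. So H_2 ≅ Z.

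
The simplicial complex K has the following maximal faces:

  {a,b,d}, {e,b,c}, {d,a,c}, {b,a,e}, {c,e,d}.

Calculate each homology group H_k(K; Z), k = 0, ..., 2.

H_0 ≅ Z,  H_1 ≅ Z,  H_2 = 0.

Fix the vertex order a < b < c < d < e and write every simplex with vertices in increasing order. Then dim K = 2 and the simplices of K are:

  0-simplices (5): a, b, c, d, e
  1-simplices (10): ab, ac, ad, ae, bc, bd, be, cd, ce, de
  2-simplices (5): abd, abe, acd, bce, cde

Hence C_0 ≅ Z^5, C_1 ≅ Z^10, C_2 ≅ Z^5.

The boundary map ∂_1: C_1 → C_0 is given by ∂[p,q] = [q] − [p]. For instance
  ∂ac = c − a.
This gives a 5×10 integer matrix of rank 4; reducing to Smith normal form yields diagonal entries (1,1,1,1).

The boundary map ∂_2: C_2 → C_1 maps a triangle to the signed sum of its edges. For instance
  ∂bce = ce − be + bc,
  ∂abd = bd − ad + ab.
As a 10×5 matrix over Z this has rank 5, with invariant factors (1,1,1,1,1).

Now H_k = ker ∂_k / im ∂_{k+1}, so:

  H_0: rank C_0 − rank ∂_1 = 5 − 4 = 1, and the invariant factors of ∂_1 are all 1, so H_0 = Z.
  H_1: rank ker ∂_1 − rank ∂_2 = (10 − 4) − 5 = 1, and the invariant factors of ∂_2 are all 1, so H_1 = Z.
  H_2: rank ker ∂_2 − rank ∂_3 = (5 − 5) − 0 = 0, and there is no ∂_3, so H_2 = 0.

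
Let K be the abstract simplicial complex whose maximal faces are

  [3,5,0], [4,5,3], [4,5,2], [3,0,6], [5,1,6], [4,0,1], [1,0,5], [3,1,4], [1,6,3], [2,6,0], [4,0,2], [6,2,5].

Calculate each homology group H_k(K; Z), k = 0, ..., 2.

H_0 = Z,  H_1 = Z/2,  H_2 = 0.

We work with the vertex ordering 0 < 1 < 2 < 3 < 4 < 5 < 6. The simplices of K, each written with vertices in increasing order, are:

  0-simplices (7): [0], [1], [2], [3], [4], [5], [6]
  1-simplices (18): [0,1], [0,2], [0,3], [0,4], [0,5], [0,6], [1,3], [1,4], [1,5], [1,6], [2,4], [2,5], [2,6], [3,4], [3,5], [3,6], [4,5], [5,6]
  2-simplices (12): [0,1,4], [0,1,5], [0,2,4], [0,2,6], [0,3,5], [0,3,6], [1,3,4], [1,3,6], [1,5,6], [2,4,5], [2,5,6], [3,4,5]

so the chain groups are C_0 ≅ Z^7, C_1 ≅ Z^18, C_2 ≅ Z^12.

Boundary ∂_1: C_1 → C_0 maps an edge to its endpoints' difference, ∂[p,q] = q − p.
The 7×18 boundary matrix has rank 6 and Smith normal form diag(1,1,1,1,1,1).

The boundary map ∂_2: C_2 → C_1 sends each 2-simplex [p,q,r] to [q,r] − [p,r] + [p,q]. For instance
  ∂[1,3,6] = [3,6] − [1,6] + [1,3],
  ∂[0,2,4] = [2,4] − [0,4] + [0,2].
This gives a 18×12 integer matrix of rank 12; reducing to Smith normal form yields diagonal entries (1,1,1,1,1,1,1,1,1,1,1,2).

Reading off H_k = ker ∂_k / im ∂_{k+1}:

  H_0: rank C_0 − rank ∂_1 = 7 − 6 = 1, and the invariant factors of ∂_1 are all 1, so H_0 = Z.
  H_1: rank ker ∂_1 − rank ∂_2 = (18 − 6) − 12 = 0, and ∂_2 has invariant factor 2 > 1, so H_1 = Z/2.
  H_2: rank ker ∂_2 − rank ∂_3 = (12 − 12) − 0 = 0, and there is no ∂_3, so H_2 = 0.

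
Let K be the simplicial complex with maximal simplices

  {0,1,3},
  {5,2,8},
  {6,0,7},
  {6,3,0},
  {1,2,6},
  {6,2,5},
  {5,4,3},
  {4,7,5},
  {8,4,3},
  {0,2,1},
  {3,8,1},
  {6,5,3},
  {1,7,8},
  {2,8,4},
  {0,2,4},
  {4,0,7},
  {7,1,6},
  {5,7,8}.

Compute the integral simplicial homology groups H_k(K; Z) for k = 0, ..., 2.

H_0 = Z,  H_1 = Z ⊕ Z_2,  H_2 = 0.

Take the total order 0 < 1 < 2 < 3 < 4 < 5 < 6 < 7 < 8 on the vertex set. Then K (dimension 2) consists of the simplices:

  0-simplices (9): [0], [1], [2], [3], [4], [5], [6], [7], [8]
  1-simplices (27): (27 of them)
  2-simplices (18): [0,1,2], [0,1,3], [0,2,4], [0,3,6], [0,4,7], [0,6,7], [1,2,6], [1,3,8], [1,6,7], [1,7,8], [2,4,8], [2,5,6], [2,5,8], [3,4,5], [3,4,8], [3,5,6], [4,5,7], [5,7,8]

giving chain groups C_0 ≅ Z^9, C_1 ≅ Z^27, C_2 ≅ Z^18.

The boundary map ∂_1: C_1 → C_0 is given by ∂[p,q] = [q] − [p]. For instance
  ∂[4,7] = [7] − [4].
This gives a 9×27 integer matrix of rank 8; reducing to Smith normal form yields diagonal entries (1,1,1,1,1,1,1,1).

Boundary ∂_2: C_2 → C_1 sends each 2-simplex [p,q,r] to [q,r] − [p,r] + [p,q]. For instance
  ∂[0,1,3] = [1,3] − [0,3] + [0,1],
  ∂[0,2,4] = [2,4] − [0,4] + [0,2].
The 27×18 boundary matrix has rank 18 and Smith normal form diag(1,1,1,1,1,1,1,1,1,1,1,1,1,1,1,1,1,2).

Now H_k = ker ∂_k / im ∂_{k+1}, so:

  H_0: rank C_0 − rank ∂_1 = 9 − 8 = 1, and the invariant factors of ∂_1 are all 1, so H_0 ≅ Z.
  H_1: rank ker ∂_1 − rank ∂_2 = (27 − 8) − 18 = 1, and ∂_2 has invariant factor 2 > 1, so H_1 ≅ Z ⊕ Z_2.
  H_2: rank ker ∂_2 − rank ∂_3 = (18 − 18) − 0 = 0, and there is no ∂_3, so H_2 ≅ 0.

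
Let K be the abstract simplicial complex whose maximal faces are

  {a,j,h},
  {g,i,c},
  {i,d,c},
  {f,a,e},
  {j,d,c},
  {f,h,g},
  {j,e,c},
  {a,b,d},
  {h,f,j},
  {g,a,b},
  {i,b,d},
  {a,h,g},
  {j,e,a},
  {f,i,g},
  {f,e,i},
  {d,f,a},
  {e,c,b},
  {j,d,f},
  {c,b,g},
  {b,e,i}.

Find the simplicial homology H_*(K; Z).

K has 10 vertices, 30 edges, 20 triangles.
rank ∂_0 = 0, rank ∂_1 = 9 ⇒ b_0 = 10 − 0 − 9 = 1; all invariant factors of ∂_1 are 1 so no torsion. So H_0 = Z.
rank ∂_1 = 9, rank ∂_2 = 20 ⇒ b_1 = 30 − 9 − 20 = 1; ∂_2 has invariant factor(s) [2] giving torsion. So H_1 = Z × Z/2.
rank ∂_2 = 20, rank ∂_3 = 0 ⇒ b_2 = 20 − 20 − 0 = 0. So H_2 = 0.

H_0 = Z,  H_1 = Z × Z/2,  H_2 = 0.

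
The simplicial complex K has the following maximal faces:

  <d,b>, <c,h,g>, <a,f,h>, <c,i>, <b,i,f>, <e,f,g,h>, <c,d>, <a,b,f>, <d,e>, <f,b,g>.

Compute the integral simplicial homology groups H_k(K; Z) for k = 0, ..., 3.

H_0 = Z,  H_1 = Z^3,  H_2 = 0,  H_3 = 0.

Fix the vertex order a < b < c < d < e < f < g < h < i and write every simplex with vertices in increasing order. Then dim K = 3 and the simplices of K are:

  0-simplices (9): a, b, c, d, e, f, g, h, i
  1-simplices (19): ab, af, ah, bd, bf, bg, bi, cd, cg, ch, ci, de, ef, eg, eh, fg, fh, fi, gh
  2-simplices (9): abf, afh, bfg, bfi, cgh, efg, efh, egh, fgh
  3-simplices (1): efgh

Hence C_0 ≅ Z^9, C_1 ≅ Z^19, C_2 ≅ Z^9, C_3 ≅ Z^1.

∂_1: C_1 → C_0 is given by ∂[p,q] = [q] − [p]. For instance
  ∂cd = d − c.
The 9×19 boundary matrix has rank 8 and Smith normal form diag(1,1,1,1,1,1,1,1).

The boundary map ∂_2: C_2 → C_1 maps a triangle to the signed sum of its edges. For instance
  ∂egh = gh − eh + eg,
  ∂bfg = fg − bg + bf.
As a 19×9 matrix over Z this has rank 8, with invariant factors (1,1,1,1,1,1,1,1).

∂_3: C_3 → C_2 sends each 3-simplex σ to the alternating sum Σ_i (−1)^i (σ with its i-th vertex removed). For instance
  ∂efgh = fgh − egh + efh − efg.
As a 9×1 matrix over Z this has rank 1, with invariant factors (1).

Computing H_k = (kernel of ∂_k) / (image of ∂_{k+1}):

  H_0: rank C_0 − rank ∂_1 = 9 − 8 = 1, and the invariant factors of ∂_1 are all 1, so H_0 = Z.
  H_1: rank ker ∂_1 − rank ∂_2 = (19 − 8) − 8 = 3, and the invariant factors of ∂_2 are all 1, so H_1 = Z^3.
  H_2: rank ker ∂_2 − rank ∂_3 = (9 − 8) − 1 = 0, and the invariant factors of ∂_3 are all 1, so H_2 = 0.
  H_3: rank ker ∂_3 − rank ∂_4 = (1 − 1) − 0 = 0, and there is no ∂_4, so H_3 = 0.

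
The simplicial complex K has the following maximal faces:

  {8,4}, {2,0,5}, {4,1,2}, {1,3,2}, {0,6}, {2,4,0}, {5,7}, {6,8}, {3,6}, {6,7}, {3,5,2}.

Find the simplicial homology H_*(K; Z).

H_0 ≅ Z,  H_1 ≅ Z^3,  H_2 = 0.

K has 9 vertices, 16 edges, 5 triangles.
rank ∂_0 = 0, rank ∂_1 = 8 ⇒ b_0 = 9 − 0 − 8 = 1; all invariant factors of ∂_1 are 1 so no torsion. So H_0 ≅ Z.
rank ∂_1 = 8, rank ∂_2 = 5 ⇒ b_1 = 16 − 8 − 5 = 3; all invariant factors of ∂_2 are 1 so no torsion. So H_1 ≅ Z^3.
rank ∂_2 = 5, rank ∂_3 = 0 ⇒ b_2 = 5 − 5 − 0 = 0. So H_2 ≅ 0.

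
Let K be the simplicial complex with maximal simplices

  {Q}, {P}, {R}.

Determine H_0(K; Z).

H_0 = Z^3.

Take the total order P < Q < R on the vertex set. Then K (dimension 0) consists of the simplices:

  0-simplices (3): P, Q, R

Hence C_0 ≅ Z^3.

Reading off H_k = ker ∂_k / im ∂_{k+1}:

  H_0: rank C_0 − rank ∂_1 = 3 − 0 = 3, and there is no ∂_1, so H_0 ≅ Z^3.

(K is a triangulation of a set of 3 points.)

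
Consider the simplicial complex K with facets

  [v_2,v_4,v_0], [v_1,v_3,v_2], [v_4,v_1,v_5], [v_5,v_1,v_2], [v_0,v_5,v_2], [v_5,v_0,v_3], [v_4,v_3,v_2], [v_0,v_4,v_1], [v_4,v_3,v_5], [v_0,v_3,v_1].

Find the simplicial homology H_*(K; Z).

K has 6 vertices, 15 edges, 10 triangles.
rank ∂_0 = 0, rank ∂_1 = 5 ⇒ b_0 = 6 − 0 − 5 = 1; all invariant factors of ∂_1 are 1 so no torsion. So H_0 ≅ Z.
rank ∂_1 = 5, rank ∂_2 = 10 ⇒ b_1 = 15 − 5 − 10 = 0; ∂_2 has invariant factor(s) [2] giving torsion. So H_1 ≅ Z/2.
rank ∂_2 = 10, rank ∂_3 = 0 ⇒ b_2 = 10 − 10 − 0 = 0. So H_2 ≅ 0.

H_0 = Z,  H_1 = Z/2,  H_2 = 0.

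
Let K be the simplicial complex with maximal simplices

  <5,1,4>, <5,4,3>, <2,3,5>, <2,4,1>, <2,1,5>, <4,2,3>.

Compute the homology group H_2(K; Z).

We work with the vertex ordering 1 < 2 < 3 < 4 < 5. The simplices of K, each written with vertices in increasing order, are:

  0-simplices (5): [1], [2], [3], [4], [5]
  1-simplices (9): [1,2], [1,4], [1,5], [2,3], [2,4], [2,5], [3,4], [3,5], [4,5]
  2-simplices (6): [1,2,4], [1,2,5], [1,4,5], [2,3,4], [2,3,5], [3,4,5]

giving chain groups C_0 ≅ Z^5, C_1 ≅ Z^9, C_2 ≅ Z^6.

Boundary ∂_1: C_1 → C_0 sends each edge [p,q] (with p < q) to q − p.
This gives a 5×9 integer matrix of rank 4; reducing to Smith normal form yields diagonal entries (1,1,1,1).

∂_2: C_2 → C_1 sends each 2-simplex [p,q,r] to [q,r] − [p,r] + [p,q]. For instance
  ∂[3,4,5] = [4,5] − [3,5] + [3,4],
  ∂[2,3,4] = [3,4] − [2,4] + [2,3].
The resulting 9×6 matrix has rank 5, and its Smith normal form has invariant factors (1,1,1,1,1).

Computing H_k = (kernel of ∂_k) / (image of ∂_{k+1}):

  H_2: rank ker ∂_2 − rank ∂_3 = (6 − 5) − 0 = 1, and there is no ∂_3, so H_2 = Z.

H_2 ≅ Z.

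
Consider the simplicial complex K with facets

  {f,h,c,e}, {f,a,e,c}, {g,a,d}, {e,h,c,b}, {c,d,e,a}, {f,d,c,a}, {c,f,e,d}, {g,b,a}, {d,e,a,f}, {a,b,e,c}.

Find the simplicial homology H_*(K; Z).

H_0 ≅ Z,  H_1 = 0,  H_2 = 0,  H_3 ≅ Z.

We work with the vertex ordering a < b < c < d < e < f < g < h. The simplices of K, each written with vertices in increasing order, are:

  0-simplices (8): a, b, c, d, e, f, g, h
  1-simplices (20): ab, ac, ad, ae, af, ag, bc, be, bg, bh, cd, ce, cf, ch, de, df, dg, ef, eh, fh
  2-simplices (20): abc, abe, abg, acd, ace, acf, ade, adf, adg, aef, bce, bch, beh, cde, cdf, cef, ceh, cfh, def, efh
  3-simplices (8): abce, acde, acdf, acef, adef, bceh, cdef, cefh

Hence C_0 ≅ Z^8, C_1 ≅ Z^20, C_2 ≅ Z^20, C_3 ≅ Z^8.

∂_1: C_1 → C_0 maps an edge to its endpoints' difference, ∂[p,q] = q − p. For instance
  ∂eh = h − e.
As a 8×20 matrix over Z this has rank 7, with invariant factors (1,1,1,1,1,1,1).

Boundary ∂_2: C_2 → C_1 acts by ∂[p,q,r] = [q,r] − [p,r] + [p,q]. For instance
  ∂ace = ce − ae + ac,
  ∂abc = bc − ac + ab.
The 20×20 boundary matrix has rank 13 and Smith normal form diag(1,1,1,1,1,1,1,1,1,1,1,1,1).

The boundary map ∂_3: C_3 → C_2 sends each 3-simplex σ to the alternating sum Σ_i (−1)^i (σ with its i-th vertex removed). For instance
  ∂cdef = def − cef + cdf − cde,
  ∂acde = cde − ade + ace − acd.
This gives a 20×8 integer matrix of rank 7; reducing to Smith normal form yields diagonal entries (1,1,1,1,1,1,1).

From H_k ≅ ker(∂_k) / im(∂_{k+1}) we obtain:

  H_0: rank C_0 − rank ∂_1 = 8 − 7 = 1, and the invariant factors of ∂_1 are all 1, so H_0 = Z.
  H_1: rank ker ∂_1 − rank ∂_2 = (20 − 7) − 13 = 0, and the invariant factors of ∂_2 are all 1, so H_1 = 0.
  H_2: rank ker ∂_2 − rank ∂_3 = (20 − 13) − 7 = 0, and the invariant factors of ∂_3 are all 1, so H_2 = 0.
  H_3: rank ker ∂_3 − rank ∂_4 = (8 − 7) − 0 = 1, and there is no ∂_4, so H_3 = Z.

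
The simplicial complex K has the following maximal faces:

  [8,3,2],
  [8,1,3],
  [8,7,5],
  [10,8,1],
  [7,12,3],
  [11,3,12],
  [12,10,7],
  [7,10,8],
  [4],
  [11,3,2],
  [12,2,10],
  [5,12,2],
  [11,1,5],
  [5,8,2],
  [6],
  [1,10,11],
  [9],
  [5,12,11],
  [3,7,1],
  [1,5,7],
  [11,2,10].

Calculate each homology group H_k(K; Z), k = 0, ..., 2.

K has 12 vertices, 27 edges, 18 triangles.
rank ∂_0 = 0, rank ∂_1 = 8 ⇒ b_0 = 12 − 0 − 8 = 4; all invariant factors of ∂_1 are 1 so no torsion. So H_0 = Z^4.
rank ∂_1 = 8, rank ∂_2 = 18 ⇒ b_1 = 27 − 8 − 18 = 1; ∂_2 has invariant factor(s) [2] giving torsion. So H_1 = Z ⊕ Z/2Z.
rank ∂_2 = 18, rank ∂_3 = 0 ⇒ b_2 = 18 − 18 − 0 = 0. So H_2 = 0.

H_0 ≅ Z^4,  H_1 ≅ Z ⊕ Z/2Z,  H_2 = 0.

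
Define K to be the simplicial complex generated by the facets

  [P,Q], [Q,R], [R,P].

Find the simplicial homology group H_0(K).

Fix the vertex order P < Q < R and write every simplex with vertices in increasing order. Then dim K = 1 and the simplices of K are:

  0-simplices (3): P, Q, R
  1-simplices (3): PQ, PR, QR

Hence C_0 ≅ Z^3, C_1 ≅ Z^3.

∂_1: C_1 → C_0 is given by ∂[p,q] = [q] − [p].
The resulting 3×3 matrix has rank 2, and its Smith normal form has invariant factors (1,1).

Computing H_k = (kernel of ∂_k) / (image of ∂_{k+1}):

  H_0: rank C_0 − rank ∂_1 = 3 − 2 = 1, and the invariant factors of ∂_1 are all 1, so H_0 ≅ Z.

H_0 = Z.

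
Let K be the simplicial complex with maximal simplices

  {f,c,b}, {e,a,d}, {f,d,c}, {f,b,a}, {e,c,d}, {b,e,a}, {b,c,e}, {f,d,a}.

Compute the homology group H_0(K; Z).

Fix the vertex order a < b < c < d < e < f and write every simplex with vertices in increasing order. Then dim K = 2 and the simplices of K are:

  0-simplices (6): a, b, c, d, e, f
  1-simplices (12): ab, ad, ae, af, bc, be, bf, cd, ce, cf, de, df
  2-simplices (8): abe, abf, ade, adf, bce, bcf, cde, cdf

Hence C_0 ≅ Z^6, C_1 ≅ Z^12, C_2 ≅ Z^8.

Boundary ∂_1: C_1 → C_0 sends each edge [p,q] (with p < q) to q − p. For instance
  ∂be = e − b.
This gives a 6×12 integer matrix of rank 5; reducing to Smith normal form yields diagonal entries (1,1,1,1,1).

Boundary ∂_2: C_2 → C_1 maps a triangle to the signed sum of its edges. For instance
  ∂ade = de − ae + ad,
  ∂cde = de − ce + cd.
This gives a 12×8 integer matrix of rank 7; reducing to Smith normal form yields diagonal entries (1,1,1,1,1,1,1).

Computing H_k = (kernel of ∂_k) / (image of ∂_{k+1}):

  H_0: rank C_0 − rank ∂_1 = 6 − 5 = 1, and the invariant factors of ∂_1 are all 1, so H_0 = Z.

H_0 ≅ Z.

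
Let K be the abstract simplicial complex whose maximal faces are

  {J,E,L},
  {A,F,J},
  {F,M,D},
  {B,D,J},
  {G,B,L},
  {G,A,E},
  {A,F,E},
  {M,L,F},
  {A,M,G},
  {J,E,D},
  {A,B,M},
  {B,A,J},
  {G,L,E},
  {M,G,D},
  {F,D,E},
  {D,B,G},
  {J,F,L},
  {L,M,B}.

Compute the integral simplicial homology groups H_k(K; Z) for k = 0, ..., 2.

Fix the vertex order A < B < D < E < F < G < J < L < M and write every simplex with vertices in increasing order. Then dim K = 2 and the simplices of K are:

  0-simplices (9): A, B, D, E, F, G, J, L, M
  1-simplices (27): AB, AE, AF, AG, AJ, AM, BD, BG, BJ, BL, BM, DE, DF, DG, DJ, DM, EF, EG, EJ, EL, FJ, FL, FM, GL, GM, JL, LM
  2-simplices (18): ABJ, ABM, AEF, AEG, AFJ, AGM, BDG, BDJ, BGL, BLM, DEF, DEJ, DFM, DGM, EGL, EJL, FJL, FLM

Hence C_0 ≅ Z^9, C_1 ≅ Z^27, C_2 ≅ Z^18.

∂_1: C_1 → C_0 is given by ∂[p,q] = [q] − [p]. For instance
  ∂FM = M − F.
The resulting 9×27 matrix has rank 8, and its Smith normal form has invariant factors (1,1,1,1,1,1,1,1).

∂_2: C_2 → C_1 maps a triangle to the signed sum of its edges. For instance
  ∂BGL = GL − BL + BG,
  ∂EJL = JL − EL + EJ.
The resulting 27×18 matrix has rank 18, and its Smith normal form has invariant factors (1,1,1,1,1,1,1,1,1,1,1,1,1,1,1,1,1,2).

From H_k ≅ ker(∂_k) / im(∂_{k+1}) we obtain:

  H_0: rank C_0 − rank ∂_1 = 9 − 8 = 1, and the invariant factors of ∂_1 are all 1, so H_0 = Z.
  H_1: rank ker ∂_1 − rank ∂_2 = (27 − 8) − 18 = 1, and ∂_2 has invariant factor 2 > 1, so H_1 = Z ⊕ Z/2Z.
  H_2: rank ker ∂_2 − rank ∂_3 = (18 − 18) − 0 = 0, and there is no ∂_3, so H_2 = 0.

H_0 = Z,  H_1 = Z ⊕ Z/2Z,  H_2 = 0.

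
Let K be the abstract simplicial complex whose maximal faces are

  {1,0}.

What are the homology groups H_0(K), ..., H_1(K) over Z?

H_0 = Z,  H_1 = 0.

Order the vertices as 0 < 1. Listing each simplex with vertices in this order, K has dimension 1 with simplices:

  0-simplices (2): [0], [1]
  1-simplices (1): [0,1]

Hence C_0 ≅ Z^2, C_1 ≅ Z^1.

Boundary ∂_1: C_1 → C_0 sends each edge [p,q] (with p < q) to q − p. For instance
  ∂[0,1] = [1] − [0].
The resulting 2×1 matrix has rank 1, and its Smith normal form has invariant factors (1).

From H_k ≅ ker(∂_k) / im(∂_{k+1}) we obtain:

  H_0: rank C_0 − rank ∂_1 = 2 − 1 = 1, and the invariant factors of ∂_1 are all 1, so H_0 = Z.
  H_1: rank ker ∂_1 − rank ∂_2 = (1 − 1) − 0 = 0, and there is no ∂_2, so H_1 = 0.

(K is a triangulation of the 1-simplex.)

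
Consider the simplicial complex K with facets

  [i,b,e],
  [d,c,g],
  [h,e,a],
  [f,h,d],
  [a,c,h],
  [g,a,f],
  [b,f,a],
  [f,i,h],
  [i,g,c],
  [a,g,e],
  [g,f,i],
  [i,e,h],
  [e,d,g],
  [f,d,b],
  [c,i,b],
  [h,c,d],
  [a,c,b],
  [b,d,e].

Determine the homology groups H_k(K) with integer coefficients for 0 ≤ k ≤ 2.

H_0 = Z,  H_1 = Z^2,  H_2 = Z.

Take the total order a < b < c < d < e < f < g < h < i on the vertex set. Then K (dimension 2) consists of the simplices:

  0-simplices (9): a, b, c, d, e, f, g, h, i
  1-simplices (27): ab, ac, ae, af, ag, ah, bc, bd, be, bf, bi, cd, cg, ch, ci, de, df, dg, dh, eg, eh, ei, fg, fh, fi, gi, hi
  2-simplices (18): abc, abf, ach, aeg, aeh, afg, bci, bde, bdf, bei, cdg, cdh, cgi, deg, dfh, ehi, fgi, fhi

giving chain groups C_0 ≅ Z^9, C_1 ≅ Z^27, C_2 ≅ Z^18.

The boundary map ∂_1: C_1 → C_0 is given by ∂[p,q] = [q] − [p]. For instance
  ∂fi = i − f.
As a 9×27 matrix over Z this has rank 8, with invariant factors (1,1,1,1,1,1,1,1).

∂_2: C_2 → C_1 sends each 2-simplex [p,q,r] to [q,r] − [p,r] + [p,q]. For instance
  ∂bci = ci − bi + bc,
  ∂cgi = gi − ci + cg.
As a 27×18 matrix over Z this has rank 17, with invariant factors (1,1,1,1,1,1,1,1,1,1,1,1,1,1,1,1,1).

Computing H_k = (kernel of ∂_k) / (image of ∂_{k+1}):

  H_0: rank C_0 − rank ∂_1 = 9 − 8 = 1, and the invariant factors of ∂_1 are all 1, so H_0 = Z.
  H_1: rank ker ∂_1 − rank ∂_2 = (27 − 8) − 17 = 2, and the invariant factors of ∂_2 are all 1, so H_1 = Z^2.
  H_2: rank ker ∂_2 − rank ∂_3 = (18 − 17) − 0 = 1, and there is no ∂_3, so H_2 = Z.

As a check, the Euler characteristic is 9 − 27 + 18 = 0, which agrees with 1 − 2 + 1 = 0.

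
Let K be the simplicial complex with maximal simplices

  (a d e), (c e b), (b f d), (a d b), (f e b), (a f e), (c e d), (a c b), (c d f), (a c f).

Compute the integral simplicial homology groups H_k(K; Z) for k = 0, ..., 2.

Order the vertices as a < b < c < d < e < f. Listing each simplex with vertices in this order, K has dimension 2 with simplices:

  0-simplices (6): a, b, c, d, e, f
  1-simplices (15): ab, ac, ad, ae, af, bc, bd, be, bf, cd, ce, cf, de, df, ef
  2-simplices (10): abc, abd, acf, ade, aef, bce, bdf, bef, cde, cdf

so the chain groups are C_0 ≅ Z^6, C_1 ≅ Z^15, C_2 ≅ Z^10.

∂_1: C_1 → C_0 sends each edge [p,q] (with p < q) to q − p.
As a 6×15 matrix over Z this has rank 5, with invariant factors (1,1,1,1,1).

Boundary ∂_2: C_2 → C_1 acts by ∂[p,q,r] = [q,r] − [p,r] + [p,q]. For instance
  ∂bef = ef − bf + be,
  ∂abd = bd − ad + ab.
This gives a 15×10 integer matrix of rank 10; reducing to Smith normal form yields diagonal entries (1,1,1,1,1,1,1,1,1,2).

Now H_k = ker ∂_k / im ∂_{k+1}, so:

  H_0: rank C_0 − rank ∂_1 = 6 − 5 = 1, and the invariant factors of ∂_1 are all 1, so H_0 = Z.
  H_1: rank ker ∂_1 − rank ∂_2 = (15 − 5) − 10 = 0, and ∂_2 has invariant factor 2 > 1, so H_1 = Z/2.
  H_2: rank ker ∂_2 − rank ∂_3 = (10 − 10) − 0 = 0, and there is no ∂_3, so H_2 = 0.

As a check, the Euler characteristic is 6 − 15 + 10 = 1, which agrees with 1 − 0 + 0 = 1.

H_0 = Z,  H_1 = Z/2,  H_2 = 0.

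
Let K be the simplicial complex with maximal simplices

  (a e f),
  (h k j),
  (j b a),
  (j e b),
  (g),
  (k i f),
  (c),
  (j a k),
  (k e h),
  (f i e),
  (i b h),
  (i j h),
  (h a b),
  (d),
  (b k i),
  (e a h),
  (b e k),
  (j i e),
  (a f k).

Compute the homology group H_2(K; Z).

Fix the vertex order a < b < c < d < e < f < g < h < i < j < k and write every simplex with vertices in increasing order. Then dim K = 2 and the simplices of K are:

  0-simplices (11): a, b, c, d, e, f, g, h, i, j, k
  1-simplices (24): ab, ae, af, ah, aj, ak, be, bh, bi, bj, bk, ef, eh, ei, ej, ek, fi, fk, hi, hj, hk, ij, ik, jk
  2-simplices (16): abh, abj, aef, aeh, afk, ajk, bej, bek, bhi, bik, efi, ehk, eij, fik, hij, hjk

giving chain groups C_0 ≅ Z^11, C_1 ≅ Z^24, C_2 ≅ Z^16.

Boundary ∂_1: C_1 → C_0 maps an edge to its endpoints' difference, ∂[p,q] = q − p.
This gives a 11×24 integer matrix of rank 7; reducing to Smith normal form yields diagonal entries (1,1,1,1,1,1,1).

∂_2: C_2 → C_1 maps a triangle to the signed sum of its edges. For instance
  ∂afk = fk − ak + af,
  ∂hjk = jk − hk + hj.
This gives a 24×16 integer matrix of rank 15; reducing to Smith normal form yields diagonal entries (1,1,1,1,1,1,1,1,1,1,1,1,1,1,1).

Now H_k = ker ∂_k / im ∂_{k+1}, so:

  H_2: rank ker ∂_2 − rank ∂_3 = (16 − 15) − 0 = 1, and there is no ∂_3, so H_2 ≅ Z.

H_2 ≅ Z.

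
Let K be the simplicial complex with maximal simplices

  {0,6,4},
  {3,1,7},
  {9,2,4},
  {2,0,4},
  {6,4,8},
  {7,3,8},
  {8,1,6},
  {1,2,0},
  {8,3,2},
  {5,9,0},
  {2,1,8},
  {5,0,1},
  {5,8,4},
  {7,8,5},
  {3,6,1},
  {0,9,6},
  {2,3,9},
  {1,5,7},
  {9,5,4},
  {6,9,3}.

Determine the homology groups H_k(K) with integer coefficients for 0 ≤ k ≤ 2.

We work with the vertex ordering 0 < 1 < 2 < 3 < 4 < 5 < 6 < 7 < 8 < 9. The simplices of K, each written with vertices in increasing order, are:

  0-simplices (10): [0], [1], [2], [3], [4], [5], [6], [7], [8], [9]
  1-simplices (30): (30 of them)
  2-simplices (20): (20 of them)

giving chain groups C_0 ≅ Z^10, C_1 ≅ Z^30, C_2 ≅ Z^20.

∂_1: C_1 → C_0 maps an edge to its endpoints' difference, ∂[p,q] = q − p. For instance
  ∂[0,6] = [6] − [0].
The resulting 10×30 matrix has rank 9, and its Smith normal form has invariant factors (1,1,1,1,1,1,1,1,1).

Boundary ∂_2: C_2 → C_1 sends each 2-simplex [p,q,r] to [q,r] − [p,r] + [p,q]. For instance
  ∂[3,6,9] = [6,9] − [3,9] + [3,6],
  ∂[1,3,7] = [3,7] − [1,7] + [1,3].
This gives a 30×20 integer matrix of rank 20; reducing to Smith normal form yields diagonal entries (1,1,1,1,1,1,1,1,1,1,1,1,1,1,1,1,1,1,1,2).

Now H_k = ker ∂_k / im ∂_{k+1}, so:

  H_0: rank C_0 − rank ∂_1 = 10 − 9 = 1, and the invariant factors of ∂_1 are all 1, so H_0 ≅ Z.
  H_1: rank ker ∂_1 − rank ∂_2 = (30 − 9) − 20 = 1, and ∂_2 has invariant factor 2 > 1, so H_1 ≅ Z ⊕ Z/2.
  H_2: rank ker ∂_2 − rank ∂_3 = (20 − 20) − 0 = 0, and there is no ∂_3, so H_2 ≅ 0.

H_0 ≅ Z,  H_1 ≅ Z ⊕ Z/2,  H_2 = 0.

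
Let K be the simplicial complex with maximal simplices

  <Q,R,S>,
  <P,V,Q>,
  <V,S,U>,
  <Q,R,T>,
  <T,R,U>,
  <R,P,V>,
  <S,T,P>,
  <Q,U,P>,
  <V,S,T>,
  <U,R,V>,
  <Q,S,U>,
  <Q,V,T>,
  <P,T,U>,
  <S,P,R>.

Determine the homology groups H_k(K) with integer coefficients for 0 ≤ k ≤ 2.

H_0 = Z,  H_1 = Z^2,  H_2 = Z.

Take the total order P < Q < R < S < T < U < V on the vertex set. Then K (dimension 2) consists of the simplices:

  0-simplices (7): P, Q, R, S, T, U, V
  1-simplices (21): PQ, PR, PS, PT, PU, PV, QR, QS, QT, QU, QV, RS, RT, RU, RV, ST, SU, SV, TU, TV, UV
  2-simplices (14): PQU, PQV, PRS, PRV, PST, PTU, QRS, QRT, QSU, QTV, RTU, RUV, STV, SUV

so the chain groups are C_0 ≅ Z^7, C_1 ≅ Z^21, C_2 ≅ Z^14.

∂_1: C_1 → C_0 is given by ∂[p,q] = [q] − [p]. For instance
  ∂ST = T − S.
The 7×21 boundary matrix has rank 6 and Smith normal form diag(1,1,1,1,1,1).

∂_2: C_2 → C_1 maps a triangle to the signed sum of its edges. For instance
  ∂PRV = RV − PV + PR,
  ∂PRS = RS − PS + PR.
This gives a 21×14 integer matrix of rank 13; reducing to Smith normal form yields diagonal entries (1,1,1,1,1,1,1,1,1,1,1,1,1).

Now H_k = ker ∂_k / im ∂_{k+1}, so:

  H_0: rank C_0 − rank ∂_1 = 7 − 6 = 1, and the invariant factors of ∂_1 are all 1, so H_0 ≅ Z.
  H_1: rank ker ∂_1 − rank ∂_2 = (21 − 6) − 13 = 2, and the invariant factors of ∂_2 are all 1, so H_1 ≅ Z^2.
  H_2: rank ker ∂_2 − rank ∂_3 = (14 − 13) − 0 = 1, and there is no ∂_3, so H_2 ≅ Z.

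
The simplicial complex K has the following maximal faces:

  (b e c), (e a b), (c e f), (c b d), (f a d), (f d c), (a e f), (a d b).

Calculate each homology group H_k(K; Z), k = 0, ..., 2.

H_0 ≅ Z,  H_1 = 0,  H_2 ≅ Z.

K has 6 vertices, 12 edges, 8 triangles.
rank ∂_0 = 0, rank ∂_1 = 5 ⇒ b_0 = 6 − 0 − 5 = 1; all invariant factors of ∂_1 are 1 so no torsion. So H_0 ≅ Z.
rank ∂_1 = 5, rank ∂_2 = 7 ⇒ b_1 = 12 − 5 − 7 = 0; all invariant factors of ∂_2 are 1 so no torsion. So H_1 ≅ 0.
rank ∂_2 = 7, rank ∂_3 = 0 ⇒ b_2 = 8 − 7 − 0 = 1. So H_2 ≅ Z.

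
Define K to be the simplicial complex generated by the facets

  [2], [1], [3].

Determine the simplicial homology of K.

H_0 = Z^3.

We work with the vertex ordering 1 < 2 < 3. The simplices of K, each written with vertices in increasing order, are:

  0-simplices (3): [1], [2], [3]

so the chain groups are C_0 ≅ Z^3.

From H_k ≅ ker(∂_k) / im(∂_{k+1}) we obtain:

  H_0: rank C_0 − rank ∂_1 = 3 − 0 = 3, and there is no ∂_1, so H_0 = Z^3.

(K is a triangulation of a set of 3 points.)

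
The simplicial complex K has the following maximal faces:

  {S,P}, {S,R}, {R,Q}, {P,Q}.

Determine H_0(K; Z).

H_0 ≅ Z.

Order the vertices as P < Q < R < S. Listing each simplex with vertices in this order, K has dimension 1 with simplices:

  0-simplices (4): P, Q, R, S
  1-simplices (4): PQ, PS, QR, RS

giving chain groups C_0 ≅ Z^4, C_1 ≅ Z^4.

∂_1: C_1 → C_0 sends each edge [p,q] (with p < q) to q − p. For instance
  ∂RS = S − R.
As a 4×4 matrix over Z this has rank 3, with invariant factors (1,1,1).

From H_k ≅ ker(∂_k) / im(∂_{k+1}) we obtain:

  H_0: rank C_0 − rank ∂_1 = 4 − 3 = 1, and the invariant factors of ∂_1 are all 1, so H_0 ≅ Z.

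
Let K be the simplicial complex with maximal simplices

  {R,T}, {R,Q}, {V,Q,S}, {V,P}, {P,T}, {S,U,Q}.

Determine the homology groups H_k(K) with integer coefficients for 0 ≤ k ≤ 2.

H_0 ≅ Z,  H_1 ≅ Z,  H_2 = 0.

We work with the vertex ordering P < Q < R < S < T < U < V. The simplices of K, each written with vertices in increasing order, are:

  0-simplices (7): P, Q, R, S, T, U, V
  1-simplices (9): PT, PV, QR, QS, QU, QV, RT, SU, SV
  2-simplices (2): QSU, QSV

Hence C_0 ≅ Z^7, C_1 ≅ Z^9, C_2 ≅ Z^2.

The boundary map ∂_1: C_1 → C_0 maps an edge to its endpoints' difference, ∂[p,q] = q − p. For instance
  ∂SV = V − S.
This gives a 7×9 integer matrix of rank 6; reducing to Smith normal form yields diagonal entries (1,1,1,1,1,1).

The boundary map ∂_2: C_2 → C_1 acts by ∂[p,q,r] = [q,r] − [p,r] + [p,q]. For instance
  ∂QSV = SV − QV + QS,
  ∂QSU = SU − QU + QS.
The resulting 9×2 matrix has rank 2, and its Smith normal form has invariant factors (1,1).

From H_k ≅ ker(∂_k) / im(∂_{k+1}) we obtain:

  H_0: rank C_0 − rank ∂_1 = 7 − 6 = 1, and the invariant factors of ∂_1 are all 1, so H_0 ≅ Z.
  H_1: rank ker ∂_1 − rank ∂_2 = (9 − 6) − 2 = 1, and the invariant factors of ∂_2 are all 1, so H_1 ≅ Z.
  H_2: rank ker ∂_2 − rank ∂_3 = (2 − 2) − 0 = 0, and there is no ∂_3, so H_2 ≅ 0.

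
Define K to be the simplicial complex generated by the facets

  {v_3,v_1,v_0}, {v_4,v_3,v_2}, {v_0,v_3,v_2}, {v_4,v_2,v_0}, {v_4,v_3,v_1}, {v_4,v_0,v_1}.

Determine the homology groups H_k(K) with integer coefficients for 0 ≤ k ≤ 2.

Order the vertices as v_0 < v_1 < v_2 < v_3 < v_4. Listing each simplex with vertices in this order, K has dimension 2 with simplices:

  0-simplices (5): [v_0], [v_1], [v_2], [v_3], [v_4]
  1-simplices (9): [v_0,v_1], [v_0,v_2], [v_0,v_3], [v_0,v_4], [v_1,v_3], [v_1,v_4], [v_2,v_3], [v_2,v_4], [v_3,v_4]
  2-simplices (6): [v_0,v_1,v_3], [v_0,v_1,v_4], [v_0,v_2,v_3], [v_0,v_2,v_4], [v_1,v_3,v_4], [v_2,v_3,v_4]

so the chain groups are C_0 ≅ Z^5, C_1 ≅ Z^9, C_2 ≅ Z^6.

∂_1: C_1 → C_0 is given by ∂[p,q] = [q] − [p]. For instance
  ∂[v_0,v_2] = [v_2] − [v_0].
The resulting 5×9 matrix has rank 4, and its Smith normal form has invariant factors (1,1,1,1).

∂_2: C_2 → C_1 acts by ∂[p,q,r] = [q,r] − [p,r] + [p,q]. For instance
  ∂[v_0,v_1,v_4] = [v_1,v_4] − [v_0,v_4] + [v_0,v_1],
  ∂[v_0,v_2,v_3] = [v_2,v_3] − [v_0,v_3] + [v_0,v_2].
As a 9×6 matrix over Z this has rank 5, with invariant factors (1,1,1,1,1).

From H_k ≅ ker(∂_k) / im(∂_{k+1}) we obtain:

  H_0: rank C_0 − rank ∂_1 = 5 − 4 = 1, and the invariant factors of ∂_1 are all 1, so H_0 = Z.
  H_1: rank ker ∂_1 − rank ∂_2 = (9 − 4) − 5 = 0, and the invariant factors of ∂_2 are all 1, so H_1 = 0.
  H_2: rank ker ∂_2 − rank ∂_3 = (6 − 5) − 0 = 1, and there is no ∂_3, so H_2 = Z.

As a check, the Euler characteristic is 5 − 9 + 6 = 2, which agrees with 1 − 0 + 1 = 2.

H_0 ≅ Z,  H_1 = 0,  H_2 ≅ Z.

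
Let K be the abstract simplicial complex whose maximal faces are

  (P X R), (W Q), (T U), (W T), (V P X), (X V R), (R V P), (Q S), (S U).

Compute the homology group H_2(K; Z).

H_2 ≅ Z.

Fix the vertex order P < Q < R < S < T < U < V < W < X and write every simplex with vertices in increasing order. Then dim K = 2 and the simplices of K are:

  0-simplices (9): P, Q, R, S, T, U, V, W, X
  1-simplices (11): PR, PV, PX, QS, QW, RV, RX, SU, TU, TW, VX
  2-simplices (4): PRV, PRX, PVX, RVX

so the chain groups are C_0 ≅ Z^9, C_1 ≅ Z^11, C_2 ≅ Z^4.

Boundary ∂_1: C_1 → C_0 maps an edge to its endpoints' difference, ∂[p,q] = q − p. For instance
  ∂VX = X − V.
This gives a 9×11 integer matrix of rank 7; reducing to Smith normal form yields diagonal entries (1,1,1,1,1,1,1).

∂_2: C_2 → C_1 maps a triangle to the signed sum of its edges. For instance
  ∂PVX = VX − PX + PV,
  ∂PRX = RX − PX + PR.
The 11×4 boundary matrix has rank 3 and Smith normal form diag(1,1,1).

Computing H_k = (kernel of ∂_k) / (image of ∂_{k+1}):

  H_2: rank ker ∂_2 − rank ∂_3 = (4 − 3) − 0 = 1, and there is no ∂_3, so H_2 ≅ Z.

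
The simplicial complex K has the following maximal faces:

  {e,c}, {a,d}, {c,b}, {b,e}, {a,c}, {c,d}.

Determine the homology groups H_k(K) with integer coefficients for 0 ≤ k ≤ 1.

H_0 = Z,  H_1 = Z^2.

Fix the vertex order a < b < c < d < e and write every simplex with vertices in increasing order. Then dim K = 1 and the simplices of K are:

  0-simplices (5): a, b, c, d, e
  1-simplices (6): ac, ad, bc, be, cd, ce

so the chain groups are C_0 ≅ Z^5, C_1 ≅ Z^6.

The boundary map ∂_1: C_1 → C_0 maps an edge to its endpoints' difference, ∂[p,q] = q − p. For instance
  ∂cd = d − c.
The resulting 5×6 matrix has rank 4, and its Smith normal form has invariant factors (1,1,1,1).

Computing H_k = (kernel of ∂_k) / (image of ∂_{k+1}):

  H_0: rank C_0 − rank ∂_1 = 5 − 4 = 1, and the invariant factors of ∂_1 are all 1, so H_0 ≅ Z.
  H_1: rank ker ∂_1 − rank ∂_2 = (6 − 4) − 0 = 2, and there is no ∂_2, so H_1 ≅ Z^2.

(K is a triangulation of a wedge of 2 circles.)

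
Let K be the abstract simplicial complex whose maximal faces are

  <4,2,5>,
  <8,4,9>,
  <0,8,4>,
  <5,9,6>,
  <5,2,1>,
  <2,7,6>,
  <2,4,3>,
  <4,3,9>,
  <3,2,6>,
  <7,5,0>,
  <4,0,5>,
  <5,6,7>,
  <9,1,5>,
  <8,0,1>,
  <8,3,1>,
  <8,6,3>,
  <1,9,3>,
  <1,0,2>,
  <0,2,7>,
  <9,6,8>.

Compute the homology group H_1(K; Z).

H_1 = Z ⊕ Z/2Z.

K has 10 vertices, 30 edges, 20 triangles.
rank ∂_1 = 9, rank ∂_2 = 20 ⇒ b_1 = 30 − 9 − 20 = 1; ∂_2 has invariant factor(s) [2] giving torsion. So H_1 = Z ⊕ Z/2Z.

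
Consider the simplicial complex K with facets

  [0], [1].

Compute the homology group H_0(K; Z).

H_0 ≅ Z^2.

Take the total order 0 < 1 on the vertex set. Then K (dimension 0) consists of the simplices:

  0-simplices (2): [0], [1]

giving chain groups C_0 ≅ Z^2.

Now H_k = ker ∂_k / im ∂_{k+1}, so:

  H_0: rank C_0 − rank ∂_1 = 2 − 0 = 2, and there is no ∂_1, so H_0 ≅ Z^2.

(K is a triangulation of a set of 2 points.)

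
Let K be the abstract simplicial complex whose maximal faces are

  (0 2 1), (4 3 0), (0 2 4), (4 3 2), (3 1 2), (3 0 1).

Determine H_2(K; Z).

H_2 = Z.

We work with the vertex ordering 0 < 1 < 2 < 3 < 4. The simplices of K, each written with vertices in increasing order, are:

  0-simplices (5): [0], [1], [2], [3], [4]
  1-simplices (9): [0,1], [0,2], [0,3], [0,4], [1,2], [1,3], [2,3], [2,4], [3,4]
  2-simplices (6): [0,1,2], [0,1,3], [0,2,4], [0,3,4], [1,2,3], [2,3,4]

so the chain groups are C_0 ≅ Z^5, C_1 ≅ Z^9, C_2 ≅ Z^6.

The boundary map ∂_1: C_1 → C_0 sends each edge [p,q] (with p < q) to q − p. For instance
  ∂[1,3] = [3] − [1].
As a 5×9 matrix over Z this has rank 4, with invariant factors (1,1,1,1).

Boundary ∂_2: C_2 → C_1 maps a triangle to the signed sum of its edges. For instance
  ∂[2,3,4] = [3,4] − [2,4] + [2,3],
  ∂[0,1,2] = [1,2] − [0,2] + [0,1].
The 9×6 boundary matrix has rank 5 and Smith normal form diag(1,1,1,1,1).

Now H_k = ker ∂_k / im ∂_{k+1}, so:

  H_2: rank ker ∂_2 − rank ∂_3 = (6 − 5) − 0 = 1, and there is no ∂_3, so H_2 = Z.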